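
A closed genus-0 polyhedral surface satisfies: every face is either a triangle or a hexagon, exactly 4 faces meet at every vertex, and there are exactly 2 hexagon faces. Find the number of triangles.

Let x be the number of triangles; then F = 2 + x.
Edge–face incidences: 2E = 6·2 + 3·x = 12 + 3x.
Every vertex has degree 4, so 4V = 2E.
Euler: V − E + F = 2 ⇒ (2E)/4 − E + (2 + x) = 2.
Multiply by 8: 2·(2E) − 4·(2E) + 8·(2 + x) = 16, i.e. 16 + 8x − 2·(12 + 3x) = 16.
Collecting terms: 2x − 8 = 16, so 2x = 24, so x = 12.
Then 2E = 12 + 3·12 = 48, so E = 24, V = 2E/4 = 12, F = 2 + 12 = 14.

12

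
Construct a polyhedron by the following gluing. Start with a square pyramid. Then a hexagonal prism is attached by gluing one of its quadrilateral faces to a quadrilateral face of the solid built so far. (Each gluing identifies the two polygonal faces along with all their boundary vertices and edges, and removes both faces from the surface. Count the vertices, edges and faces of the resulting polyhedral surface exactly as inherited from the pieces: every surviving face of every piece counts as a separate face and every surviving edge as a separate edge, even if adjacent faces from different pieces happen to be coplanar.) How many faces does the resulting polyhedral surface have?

11

A square pyramid: V=5, E=8, F=5.
Attach a hexagonal prism (V=12, E=18, F=8) along a 4-gon: merge 4 vertices and 4 edges, delete both glued faces → V=13, E=22, F=11.
Check: V − E + F = 13 − 22 + 11 = 2.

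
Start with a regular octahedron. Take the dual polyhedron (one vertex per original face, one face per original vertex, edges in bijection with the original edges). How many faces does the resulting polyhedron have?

The base solid has V = 6, E = 12, F = 8.
The dual swaps V and F and preserves E: V′ = F = 8, E′ = E = 12, F′ = V = 6.

6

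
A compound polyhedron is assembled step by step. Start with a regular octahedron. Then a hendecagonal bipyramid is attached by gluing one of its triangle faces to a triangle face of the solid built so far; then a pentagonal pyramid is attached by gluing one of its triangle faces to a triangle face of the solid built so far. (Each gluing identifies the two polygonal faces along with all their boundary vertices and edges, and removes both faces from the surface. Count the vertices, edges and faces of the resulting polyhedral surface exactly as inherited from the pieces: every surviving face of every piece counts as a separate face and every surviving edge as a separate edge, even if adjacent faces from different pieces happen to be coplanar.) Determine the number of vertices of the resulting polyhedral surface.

19

A regular octahedron: V=6, E=12, F=8.
Attach a hendecagonal bipyramid (V=13, E=33, F=22) along a 3-gon: merge 3 vertices and 3 edges, delete both glued faces → V=16, E=42, F=28.
Attach a pentagonal pyramid (V=6, E=10, F=6) along a 3-gon: merge 3 vertices and 3 edges, delete both glued faces → V=19, E=49, F=32.
Check: V − E + F = 19 − 49 + 32 = 2.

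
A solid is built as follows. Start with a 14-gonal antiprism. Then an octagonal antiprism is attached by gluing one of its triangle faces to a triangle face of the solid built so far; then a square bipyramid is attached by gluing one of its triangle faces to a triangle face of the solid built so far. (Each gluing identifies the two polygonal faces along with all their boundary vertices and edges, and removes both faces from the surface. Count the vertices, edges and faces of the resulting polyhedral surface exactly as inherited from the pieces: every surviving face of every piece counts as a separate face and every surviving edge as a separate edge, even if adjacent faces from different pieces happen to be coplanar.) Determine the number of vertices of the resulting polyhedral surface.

44

A 14-gonal antiprism: V=28, E=56, F=30.
Attach an octagonal antiprism (V=16, E=32, F=18) along a 3-gon: merge 3 vertices and 3 edges, delete both glued faces → V=41, E=85, F=46.
Attach a square bipyramid (V=6, E=12, F=8) along a 3-gon: merge 3 vertices and 3 edges, delete both glued faces → V=44, E=94, F=52.
Check: V − E + F = 44 − 94 + 52 = 2.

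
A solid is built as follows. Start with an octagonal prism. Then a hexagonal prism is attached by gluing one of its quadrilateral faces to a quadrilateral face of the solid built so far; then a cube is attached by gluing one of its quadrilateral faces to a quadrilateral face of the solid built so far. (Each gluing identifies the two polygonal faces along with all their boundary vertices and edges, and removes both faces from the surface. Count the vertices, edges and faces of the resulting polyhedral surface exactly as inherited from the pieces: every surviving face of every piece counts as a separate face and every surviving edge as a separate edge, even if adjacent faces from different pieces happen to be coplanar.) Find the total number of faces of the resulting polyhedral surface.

An octagonal prism: V=16, E=24, F=10.
Attach a hexagonal prism (V=12, E=18, F=8) along a 4-gon: merge 4 vertices and 4 edges, delete both glued faces → V=24, E=38, F=16.
Attach a cube (V=8, E=12, F=6) along a 4-gon: merge 4 vertices and 4 edges, delete both glued faces → V=28, E=46, F=20.
Check: V − E + F = 28 − 46 + 20 = 2.

20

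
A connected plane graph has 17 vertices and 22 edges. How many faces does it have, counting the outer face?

Euler's formula for a connected plane graph: V − E + F = 2, so F = 2 − 17 + 22 = 7.

7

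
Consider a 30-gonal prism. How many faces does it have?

A prism on an n-gon has two n-gon bases and n rectangular sides: V = 2·30 = 60, E = 3·30 = 90, F = 30 + 2 = 32.

32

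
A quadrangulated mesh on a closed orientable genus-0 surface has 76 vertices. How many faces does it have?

χ = 2 − 2·0 = 2, and every face is a square so 4F = 2E.
V − E + F = 2 with E = 4F/2 gives 76 − (4/2 − 1)·F = 2, so F = 74 and E = 148.

74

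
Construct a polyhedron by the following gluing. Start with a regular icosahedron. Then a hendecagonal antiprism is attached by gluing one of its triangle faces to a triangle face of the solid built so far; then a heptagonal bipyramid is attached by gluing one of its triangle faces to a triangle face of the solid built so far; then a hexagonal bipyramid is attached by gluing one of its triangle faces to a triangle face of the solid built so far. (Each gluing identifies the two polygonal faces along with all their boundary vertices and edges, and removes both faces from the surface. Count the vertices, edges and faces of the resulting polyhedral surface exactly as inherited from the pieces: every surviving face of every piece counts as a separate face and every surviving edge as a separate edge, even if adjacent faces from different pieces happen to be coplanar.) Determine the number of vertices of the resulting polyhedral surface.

42

A regular icosahedron: V=12, E=30, F=20.
Attach a hendecagonal antiprism (V=22, E=44, F=24) along a 3-gon: merge 3 vertices and 3 edges, delete both glued faces → V=31, E=71, F=42.
Attach a heptagonal bipyramid (V=9, E=21, F=14) along a 3-gon: merge 3 vertices and 3 edges, delete both glued faces → V=37, E=89, F=54.
Attach a hexagonal bipyramid (V=8, E=18, F=12) along a 3-gon: merge 3 vertices and 3 edges, delete both glued faces → V=42, E=104, F=64.
Check: V − E + F = 42 − 104 + 64 = 2.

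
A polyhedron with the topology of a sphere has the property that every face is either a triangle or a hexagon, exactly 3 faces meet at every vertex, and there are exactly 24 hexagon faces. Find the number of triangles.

Let x be the number of triangles; then F = 24 + x.
Edge–face incidences: 2E = 6·24 + 3·x = 144 + 3x.
Every vertex has degree 3, so 3V = 2E.
Euler: V − E + F = 2 ⇒ (2E)/3 − E + (24 + x) = 2.
Multiply by 6: 2·(2E) − 3·(2E) + 6·(24 + x) = 12, i.e. 144 + 6x − (144 + 3x) = 12.
Collecting terms: 3x = 12, so x = 4.
Then 2E = 144 + 3·4 = 156, so E = 78, V = 2E/3 = 52, F = 24 + 4 = 28.

4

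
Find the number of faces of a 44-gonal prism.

46

A prism on an n-gon has two n-gon bases and n rectangular sides: V = 2·44 = 88, E = 3·44 = 132, F = 44 + 2 = 46.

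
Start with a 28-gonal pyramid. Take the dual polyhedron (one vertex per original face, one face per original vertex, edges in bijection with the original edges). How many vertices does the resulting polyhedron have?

The base solid has V = 29, E = 56, F = 29.
The dual swaps V and F and preserves E: V′ = F = 29, E′ = E = 56, F′ = V = 29.

29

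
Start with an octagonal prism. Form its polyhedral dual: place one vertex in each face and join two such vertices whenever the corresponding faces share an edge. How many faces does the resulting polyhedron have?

The base solid has V = 16, E = 24, F = 10.
The dual swaps V and F and preserves E: V′ = F = 10, E′ = E = 24, F′ = V = 16.

16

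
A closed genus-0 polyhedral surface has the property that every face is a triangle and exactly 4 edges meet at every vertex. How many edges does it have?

12

Each face has 3 edges and each edge borders two faces, so 2E = 3F.
Each vertex has degree 4, so 4V = 2E and hence V = 3F/4.
Euler: V − E + F = 2 ⇒ (3F/4) − (3F/2) + F = 2.
Multiply by 8: (6 − 12 + 8)F = 16, i.e. 2F = 16.
So F = 8, E = 3·8/2 = 12, V = 3·8/4 = 6.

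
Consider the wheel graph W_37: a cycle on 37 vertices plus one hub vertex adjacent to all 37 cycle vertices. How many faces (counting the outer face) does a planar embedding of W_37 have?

W_37 has V = 37 + 1 = 38 vertices and E = 2·37 = 74 edges.
By Euler's formula F = 2 − V + E = 2 − 38 + 74 = 38.

38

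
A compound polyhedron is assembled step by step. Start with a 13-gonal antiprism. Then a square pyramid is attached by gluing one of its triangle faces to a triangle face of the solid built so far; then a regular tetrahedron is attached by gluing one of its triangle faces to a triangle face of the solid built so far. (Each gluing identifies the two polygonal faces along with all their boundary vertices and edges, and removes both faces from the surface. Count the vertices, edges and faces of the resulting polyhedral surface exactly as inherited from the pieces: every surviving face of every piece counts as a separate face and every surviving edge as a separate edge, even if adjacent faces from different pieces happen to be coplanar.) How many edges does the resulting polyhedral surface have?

60

A 13-gonal antiprism: V=26, E=52, F=28.
Attach a square pyramid (V=5, E=8, F=5) along a 3-gon: merge 3 vertices and 3 edges, delete both glued faces → V=28, E=57, F=31.
Attach a regular tetrahedron (V=4, E=6, F=4) along a 3-gon: merge 3 vertices and 3 edges, delete both glued faces → V=29, E=60, F=33.
Check: V − E + F = 29 − 60 + 33 = 2.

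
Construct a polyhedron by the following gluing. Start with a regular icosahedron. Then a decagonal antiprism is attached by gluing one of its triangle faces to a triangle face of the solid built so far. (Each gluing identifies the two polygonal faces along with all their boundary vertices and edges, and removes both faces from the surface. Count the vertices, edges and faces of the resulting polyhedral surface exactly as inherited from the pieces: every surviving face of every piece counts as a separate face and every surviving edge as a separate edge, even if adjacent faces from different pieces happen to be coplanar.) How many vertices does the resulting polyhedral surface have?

29

A regular icosahedron: V=12, E=30, F=20.
Attach a decagonal antiprism (V=20, E=40, F=22) along a 3-gon: merge 3 vertices and 3 edges, delete both glued faces → V=29, E=67, F=40.
Check: V − E + F = 29 − 67 + 40 = 2.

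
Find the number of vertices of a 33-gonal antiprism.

An antiprism on an n-gon has two n-gon caps and 2n triangles: V = 2·33 = 66, E = 4·33 = 132, F = 2·33 + 2 = 68.

66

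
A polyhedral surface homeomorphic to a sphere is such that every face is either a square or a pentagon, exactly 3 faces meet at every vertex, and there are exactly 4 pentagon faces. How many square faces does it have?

Let x be the number of squares; then F = 4 + x.
Edge–face incidences: 2E = 5·4 + 4·x = 20 + 4x.
Every vertex has degree 3, so 3V = 2E.
Euler: V − E + F = 2 ⇒ (2E)/3 − E + (4 + x) = 2.
Multiply by 6: 2·(2E) − 3·(2E) + 6·(4 + x) = 12, i.e. 24 + 6x − (20 + 4x) = 12.
Collecting terms: 2x + 4 = 12, so 2x = 8, so x = 4.
Then 2E = 20 + 4·4 = 36, so E = 18, V = 2E/3 = 12, F = 4 + 4 = 8.

4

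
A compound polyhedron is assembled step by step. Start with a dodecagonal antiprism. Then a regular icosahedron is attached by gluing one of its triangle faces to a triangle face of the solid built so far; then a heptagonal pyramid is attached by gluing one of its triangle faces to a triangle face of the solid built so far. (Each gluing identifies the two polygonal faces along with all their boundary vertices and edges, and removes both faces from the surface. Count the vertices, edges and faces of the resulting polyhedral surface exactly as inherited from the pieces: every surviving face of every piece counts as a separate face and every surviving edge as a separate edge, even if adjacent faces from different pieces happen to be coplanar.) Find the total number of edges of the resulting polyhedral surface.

A dodecagonal antiprism: V=24, E=48, F=26.
Attach a regular icosahedron (V=12, E=30, F=20) along a 3-gon: merge 3 vertices and 3 edges, delete both glued faces → V=33, E=75, F=44.
Attach a heptagonal pyramid (V=8, E=14, F=8) along a 3-gon: merge 3 vertices and 3 edges, delete both glued faces → V=38, E=86, F=50.
Check: V − E + F = 38 − 86 + 50 = 2.

86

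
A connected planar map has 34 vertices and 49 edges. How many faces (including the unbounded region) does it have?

17

Euler's formula for a connected plane graph: V − E + F = 2, so F = 2 − 34 + 49 = 17.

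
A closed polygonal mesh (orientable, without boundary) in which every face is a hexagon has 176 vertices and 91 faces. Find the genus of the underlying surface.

Every face is a hexagon, so 2E = 6·91 = 546, giving E = 273.
χ = V − E + F = 176 − 273 + 91 = -6.
For a closed orientable surface χ = 2 − 2g, so g = (2 − (-6))/2 = 4.

4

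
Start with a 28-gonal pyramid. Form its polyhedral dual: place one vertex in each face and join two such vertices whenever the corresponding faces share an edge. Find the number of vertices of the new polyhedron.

The base solid has V = 29, E = 56, F = 29.
The dual swaps V and F and preserves E: V′ = F = 29, E′ = E = 56, F′ = V = 29.

29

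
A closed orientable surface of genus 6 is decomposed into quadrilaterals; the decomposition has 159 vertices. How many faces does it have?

169

χ = 2 − 2·6 = -10, and every face is a square so 4F = 2E.
V − E + F = -10 with E = 4F/2 gives 159 − (4/2 − 1)·F = -10, so F = 169 and E = 338.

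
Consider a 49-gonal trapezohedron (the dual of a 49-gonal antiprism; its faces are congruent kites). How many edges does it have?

196

The n-trapezohedron (dual of the n-antiprism) has V = 2·49 + 2 = 100, E = 4·49 = 196, F = 2·49 = 98.
Check: V − E + F = 100 − 196 + 98 = 2.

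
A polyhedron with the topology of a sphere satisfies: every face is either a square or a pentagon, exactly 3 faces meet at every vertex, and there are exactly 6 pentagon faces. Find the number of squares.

3

Let x be the number of squares; then F = 6 + x.
Edge–face incidences: 2E = 5·6 + 4·x = 30 + 4x.
Every vertex has degree 3, so 3V = 2E.
Euler: V − E + F = 2 ⇒ (2E)/3 − E + (6 + x) = 2.
Multiply by 6: 2·(2E) − 3·(2E) + 6·(6 + x) = 12, i.e. 36 + 6x − (30 + 4x) = 12.
Collecting terms: 2x + 6 = 12, so 2x = 6, so x = 3.
Then 2E = 30 + 4·3 = 42, so E = 21, V = 2E/3 = 14, F = 6 + 3 = 9.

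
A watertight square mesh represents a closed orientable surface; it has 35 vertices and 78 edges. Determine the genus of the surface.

Every face is a square and each edge borders two faces, so 4F = 2·78, giving F = 39.
χ = V − E + F = 35 − 78 + 39 = -4.
For a closed orientable surface χ = 2 − 2g, so g = (2 − (-4))/2 = 3.

3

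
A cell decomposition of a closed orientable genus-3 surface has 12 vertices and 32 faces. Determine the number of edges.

For a closed orientable surface of genus 3, χ = 2 − 2·3 = -4.
E = V + F − (-4) = 12 + 32 − (-4) = 48.

48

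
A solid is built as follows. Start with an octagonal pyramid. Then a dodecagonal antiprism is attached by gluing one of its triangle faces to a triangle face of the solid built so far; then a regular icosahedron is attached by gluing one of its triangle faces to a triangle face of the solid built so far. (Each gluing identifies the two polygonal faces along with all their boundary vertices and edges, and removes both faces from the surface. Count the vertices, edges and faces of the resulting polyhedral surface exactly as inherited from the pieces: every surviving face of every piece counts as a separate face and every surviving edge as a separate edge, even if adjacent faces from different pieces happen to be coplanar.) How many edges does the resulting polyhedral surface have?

An octagonal pyramid: V=9, E=16, F=9.
Attach a dodecagonal antiprism (V=24, E=48, F=26) along a 3-gon: merge 3 vertices and 3 edges, delete both glued faces → V=30, E=61, F=33.
Attach a regular icosahedron (V=12, E=30, F=20) along a 3-gon: merge 3 vertices and 3 edges, delete both glued faces → V=39, E=88, F=51.
Check: V − E + F = 39 − 88 + 51 = 2.

88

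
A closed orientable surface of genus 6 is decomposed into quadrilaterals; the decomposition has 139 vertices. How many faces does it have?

149

χ = 2 − 2·6 = -10, and every face is a square so 4F = 2E.
V − E + F = -10 with E = 4F/2 gives 139 − (4/2 − 1)·F = -10, so F = 149 and E = 298.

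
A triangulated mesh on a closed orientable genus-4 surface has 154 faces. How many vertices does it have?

71

χ = 2 − 2·4 = -6, and every face is a triangle so 3F = 2E.
E = 3·154/2 = 231. Then V = -6 + E − F = -6 + 231 − 154 = 71.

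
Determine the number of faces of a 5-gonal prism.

7

A prism on an n-gon has two n-gon bases and n rectangular sides: V = 2·5 = 10, E = 3·5 = 15, F = 5 + 2 = 7.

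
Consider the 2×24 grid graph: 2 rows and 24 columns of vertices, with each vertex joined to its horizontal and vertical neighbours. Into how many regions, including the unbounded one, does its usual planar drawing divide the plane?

24

The grid has V = 2·24 = 48 vertices and E = 2·23 + 24·1 = 70 edges.
F = 2 − V + E = 2 − 48 + 70 = 24.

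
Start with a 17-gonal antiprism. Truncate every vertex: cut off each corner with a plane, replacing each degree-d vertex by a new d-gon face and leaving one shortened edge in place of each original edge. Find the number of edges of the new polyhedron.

204

The base solid has V = 34, E = 68, F = 36.
Truncation replaces each original edge-end by a new vertex, so V′ = 2E = 136.
Each original edge survives, and each old vertex of degree d contributes d new edges; summing degrees gives Σd = 2E, so E′ = E + 2E = 3E = 204.
Each original face survives and each original vertex becomes one new face: F′ = F + V = 70.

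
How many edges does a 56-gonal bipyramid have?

A bipyramid over an n-gon has 2n triangular faces and n + 2 vertices: V = 56 + 2 = 58, E = 3·56 = 168, F = 2·56 = 112.

168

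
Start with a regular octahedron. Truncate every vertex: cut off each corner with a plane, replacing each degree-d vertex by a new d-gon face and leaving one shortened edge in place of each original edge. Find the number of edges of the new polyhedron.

36

The base solid has V = 6, E = 12, F = 8.
Truncation replaces each original edge-end by a new vertex, so V′ = 2E = 24.
Each original edge survives, and each old vertex of degree d contributes d new edges; summing degrees gives Σd = 2E, so E′ = E + 2E = 3E = 36.
Each original face survives and each original vertex becomes one new face: F′ = F + V = 14.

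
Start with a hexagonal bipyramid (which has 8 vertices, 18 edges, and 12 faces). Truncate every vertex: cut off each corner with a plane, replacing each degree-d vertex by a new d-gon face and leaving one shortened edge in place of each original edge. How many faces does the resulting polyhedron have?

20

Truncation replaces each original edge-end by a new vertex, so V′ = 2E = 36.
Each original edge survives, and each old vertex of degree d contributes d new edges; summing degrees gives Σd = 2E, so E′ = E + 2E = 3E = 54.
Each original face survives and each original vertex becomes one new face: F′ = F + V = 20.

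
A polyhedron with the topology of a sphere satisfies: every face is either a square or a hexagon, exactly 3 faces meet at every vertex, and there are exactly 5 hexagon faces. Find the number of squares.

6

Let x be the number of squares; then F = 5 + x.
Edge–face incidences: 2E = 6·5 + 4·x = 30 + 4x.
Every vertex has degree 3, so 3V = 2E.
Euler: V − E + F = 2 ⇒ (2E)/3 − E + (5 + x) = 2.
Multiply by 6: 2·(2E) − 3·(2E) + 6·(5 + x) = 12, i.e. 30 + 6x − (30 + 4x) = 12.
Collecting terms: 2x = 12, so x = 6.
Then 2E = 30 + 4·6 = 54, so E = 27, V = 2E/3 = 18, F = 5 + 6 = 11.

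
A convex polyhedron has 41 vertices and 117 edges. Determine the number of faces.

Here V − E + F = 2.
F = 2 − V + E = 2 − 41 + 117 = 78.

78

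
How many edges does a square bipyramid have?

A bipyramid over an n-gon has 2n triangular faces and n + 2 vertices: V = 4 + 2 = 6, E = 3·4 = 12, F = 2·4 = 8.
Check: V − E + F = 6 − 12 + 8 = 2.

12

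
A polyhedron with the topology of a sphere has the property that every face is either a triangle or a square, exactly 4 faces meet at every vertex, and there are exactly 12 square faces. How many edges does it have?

36

Let x be the number of triangles; then F = 12 + x.
Edge–face incidences: 2E = 4·12 + 3·x = 48 + 3x.
Every vertex has degree 4, so 4V = 2E.
Euler: V − E + F = 2 ⇒ (2E)/4 − E + (12 + x) = 2.
Multiply by 8: 2·(2E) − 4·(2E) + 8·(12 + x) = 16, i.e. 96 + 8x − 2·(48 + 3x) = 16.
Collecting terms: 2x = 16, so x = 8.
Then 2E = 48 + 3·8 = 72, so E = 36, V = 2E/4 = 18, F = 12 + 8 = 20.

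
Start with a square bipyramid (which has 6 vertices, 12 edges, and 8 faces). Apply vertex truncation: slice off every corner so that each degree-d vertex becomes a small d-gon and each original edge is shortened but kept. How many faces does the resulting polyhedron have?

14

Truncation replaces each original edge-end by a new vertex, so V′ = 2E = 24.
Each original edge survives, and each old vertex of degree d contributes d new edges; summing degrees gives Σd = 2E, so E′ = E + 2E = 3E = 36.
Each original face survives and each original vertex becomes one new face: F′ = F + V = 14.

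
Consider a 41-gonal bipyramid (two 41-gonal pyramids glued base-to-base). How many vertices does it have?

43

A bipyramid over an n-gon has 2n triangular faces and n + 2 vertices: V = 41 + 2 = 43, E = 3·41 = 123, F = 2·41 = 82.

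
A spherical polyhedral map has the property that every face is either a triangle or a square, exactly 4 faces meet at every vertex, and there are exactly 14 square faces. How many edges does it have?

Let x be the number of triangles; then F = 14 + x.
Edge–face incidences: 2E = 4·14 + 3·x = 56 + 3x.
Every vertex has degree 4, so 4V = 2E.
Euler: V − E + F = 2 ⇒ (2E)/4 − E + (14 + x) = 2.
Multiply by 8: 2·(2E) − 4·(2E) + 8·(14 + x) = 16, i.e. 112 + 8x − 2·(56 + 3x) = 16.
Collecting terms: 2x = 16, so x = 8.
Then 2E = 56 + 3·8 = 80, so E = 40, V = 2E/4 = 20, F = 14 + 8 = 22.

40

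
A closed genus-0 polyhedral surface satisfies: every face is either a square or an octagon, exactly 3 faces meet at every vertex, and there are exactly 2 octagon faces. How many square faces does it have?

Let x be the number of squares; then F = 2 + x.
Edge–face incidences: 2E = 8·2 + 4·x = 16 + 4x.
Every vertex has degree 3, so 3V = 2E.
Euler: V − E + F = 2 ⇒ (2E)/3 − E + (2 + x) = 2.
Multiply by 6: 2·(2E) − 3·(2E) + 6·(2 + x) = 12, i.e. 12 + 6x − (16 + 4x) = 12.
Collecting terms: 2x − 4 = 12, so 2x = 16, so x = 8.
Then 2E = 16 + 4·8 = 48, so E = 24, V = 2E/3 = 16, F = 2 + 8 = 10.

8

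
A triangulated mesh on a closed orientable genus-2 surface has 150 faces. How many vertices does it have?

73

χ = 2 − 2·2 = -2, and every face is a triangle so 3F = 2E.
E = 3·150/2 = 225. Then V = -2 + E − F = -2 + 225 − 150 = 73.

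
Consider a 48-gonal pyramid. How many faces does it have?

49

A pyramid on an n-gon base has one n-gon and n triangles: V = 48 + 1 = 49, E = 2·48 = 96, F = 48 + 1 = 49.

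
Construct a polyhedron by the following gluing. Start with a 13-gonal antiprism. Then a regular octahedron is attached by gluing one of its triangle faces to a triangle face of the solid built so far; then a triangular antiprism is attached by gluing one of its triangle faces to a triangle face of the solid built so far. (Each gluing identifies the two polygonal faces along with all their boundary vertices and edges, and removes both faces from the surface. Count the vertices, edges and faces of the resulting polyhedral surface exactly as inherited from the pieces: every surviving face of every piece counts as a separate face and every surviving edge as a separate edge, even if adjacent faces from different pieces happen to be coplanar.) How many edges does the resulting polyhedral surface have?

70

A 13-gonal antiprism: V=26, E=52, F=28.
Attach a regular octahedron (V=6, E=12, F=8) along a 3-gon: merge 3 vertices and 3 edges, delete both glued faces → V=29, E=61, F=34.
Attach a triangular antiprism (V=6, E=12, F=8) along a 3-gon: merge 3 vertices and 3 edges, delete both glued faces → V=32, E=70, F=40.
Check: V − E + F = 32 − 70 + 40 = 2.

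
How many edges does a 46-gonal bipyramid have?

138

A bipyramid over an n-gon has 2n triangular faces and n + 2 vertices: V = 46 + 2 = 48, E = 3·46 = 138, F = 2·46 = 92.
Check: V − E + F = 48 − 138 + 92 = 2.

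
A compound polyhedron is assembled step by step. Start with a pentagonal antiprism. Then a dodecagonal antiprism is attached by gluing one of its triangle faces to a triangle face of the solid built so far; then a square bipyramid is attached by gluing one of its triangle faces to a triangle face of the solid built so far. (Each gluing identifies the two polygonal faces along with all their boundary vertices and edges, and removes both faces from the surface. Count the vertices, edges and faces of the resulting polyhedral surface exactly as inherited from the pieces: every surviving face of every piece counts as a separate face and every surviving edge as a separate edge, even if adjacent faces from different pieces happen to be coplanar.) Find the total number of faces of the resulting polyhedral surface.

A pentagonal antiprism: V=10, E=20, F=12.
Attach a dodecagonal antiprism (V=24, E=48, F=26) along a 3-gon: merge 3 vertices and 3 edges, delete both glued faces → V=31, E=65, F=36.
Attach a square bipyramid (V=6, E=12, F=8) along a 3-gon: merge 3 vertices and 3 edges, delete both glued faces → V=34, E=74, F=42.
Check: V − E + F = 34 − 74 + 42 = 2.

42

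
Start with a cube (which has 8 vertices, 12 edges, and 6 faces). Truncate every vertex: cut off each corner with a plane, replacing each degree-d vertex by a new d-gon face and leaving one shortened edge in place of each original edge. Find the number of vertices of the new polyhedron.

24

Truncation replaces each original edge-end by a new vertex, so V′ = 2E = 24.
Each original edge survives, and each old vertex of degree d contributes d new edges; summing degrees gives Σd = 2E, so E′ = E + 2E = 3E = 36.
Each original face survives and each original vertex becomes one new face: F′ = F + V = 14.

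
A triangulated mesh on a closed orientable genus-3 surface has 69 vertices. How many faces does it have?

146

χ = 2 − 2·3 = -4, and every face is a triangle so 3F = 2E.
V − E + F = -4 with E = 3F/2 gives 69 − (3/2 − 1)·F = -4, so F = 146 and E = 219.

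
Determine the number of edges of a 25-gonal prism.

A prism on an n-gon has two n-gon bases and n rectangular sides: V = 2·25 = 50, E = 3·25 = 75, F = 25 + 2 = 27.
Check: V − E + F = 50 − 75 + 27 = 2.

75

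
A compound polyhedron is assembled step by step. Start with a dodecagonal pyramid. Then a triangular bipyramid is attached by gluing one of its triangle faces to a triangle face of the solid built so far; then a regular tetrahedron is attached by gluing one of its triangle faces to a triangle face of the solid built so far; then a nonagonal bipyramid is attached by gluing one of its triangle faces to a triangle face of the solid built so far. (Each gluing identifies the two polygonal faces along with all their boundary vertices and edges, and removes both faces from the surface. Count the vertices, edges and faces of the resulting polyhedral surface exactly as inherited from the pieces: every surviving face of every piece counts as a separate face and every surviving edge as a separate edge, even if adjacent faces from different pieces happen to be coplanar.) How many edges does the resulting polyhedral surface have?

57

A dodecagonal pyramid: V=13, E=24, F=13.
Attach a triangular bipyramid (V=5, E=9, F=6) along a 3-gon: merge 3 vertices and 3 edges, delete both glued faces → V=15, E=30, F=17.
Attach a regular tetrahedron (V=4, E=6, F=4) along a 3-gon: merge 3 vertices and 3 edges, delete both glued faces → V=16, E=33, F=19.
Attach a nonagonal bipyramid (V=11, E=27, F=18) along a 3-gon: merge 3 vertices and 3 edges, delete both glued faces → V=24, E=57, F=35.
Check: V − E + F = 24 − 57 + 35 = 2.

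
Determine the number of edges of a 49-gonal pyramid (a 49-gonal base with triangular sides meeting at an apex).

98

A pyramid on an n-gon base has one n-gon and n triangles: V = 49 + 1 = 50, E = 2·49 = 98, F = 49 + 1 = 50.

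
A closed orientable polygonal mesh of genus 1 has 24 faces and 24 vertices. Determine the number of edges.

For a closed orientable surface of genus 1, χ = 2 − 2·1 = 0.
E = V + F − (0) = 24 + 24 − (0) = 48.

48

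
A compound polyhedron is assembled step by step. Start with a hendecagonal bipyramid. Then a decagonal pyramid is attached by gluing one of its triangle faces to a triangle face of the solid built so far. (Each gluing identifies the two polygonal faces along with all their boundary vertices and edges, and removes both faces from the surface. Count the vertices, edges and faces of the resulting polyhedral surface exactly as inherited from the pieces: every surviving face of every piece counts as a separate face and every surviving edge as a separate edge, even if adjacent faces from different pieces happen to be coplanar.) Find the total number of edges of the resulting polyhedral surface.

A hendecagonal bipyramid: V=13, E=33, F=22.
Attach a decagonal pyramid (V=11, E=20, F=11) along a 3-gon: merge 3 vertices and 3 edges, delete both glued faces → V=21, E=50, F=31.
Check: V − E + F = 21 − 50 + 31 = 2.

50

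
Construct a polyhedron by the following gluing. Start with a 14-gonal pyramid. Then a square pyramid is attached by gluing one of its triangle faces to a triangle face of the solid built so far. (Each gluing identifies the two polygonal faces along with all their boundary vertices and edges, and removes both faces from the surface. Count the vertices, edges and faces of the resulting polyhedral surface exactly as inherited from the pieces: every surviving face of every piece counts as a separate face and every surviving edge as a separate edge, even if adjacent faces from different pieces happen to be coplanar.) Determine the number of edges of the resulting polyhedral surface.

A 14-gonal pyramid: V=15, E=28, F=15.
Attach a square pyramid (V=5, E=8, F=5) along a 3-gon: merge 3 vertices and 3 edges, delete both glued faces → V=17, E=33, F=18.
Check: V − E + F = 17 − 33 + 18 = 2.

33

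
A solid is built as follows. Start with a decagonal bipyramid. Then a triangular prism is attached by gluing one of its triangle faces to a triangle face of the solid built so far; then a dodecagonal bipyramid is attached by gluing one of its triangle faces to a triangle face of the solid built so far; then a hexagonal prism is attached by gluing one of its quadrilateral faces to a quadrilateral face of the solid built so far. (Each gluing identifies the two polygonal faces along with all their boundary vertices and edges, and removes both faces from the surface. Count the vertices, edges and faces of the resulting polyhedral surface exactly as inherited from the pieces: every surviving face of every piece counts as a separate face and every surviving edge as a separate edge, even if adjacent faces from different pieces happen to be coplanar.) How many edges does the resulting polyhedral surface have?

A decagonal bipyramid: V=12, E=30, F=20.
Attach a triangular prism (V=6, E=9, F=5) along a 3-gon: merge 3 vertices and 3 edges, delete both glued faces → V=15, E=36, F=23.
Attach a dodecagonal bipyramid (V=14, E=36, F=24) along a 3-gon: merge 3 vertices and 3 edges, delete both glued faces → V=26, E=69, F=45.
Attach a hexagonal prism (V=12, E=18, F=8) along a 4-gon: merge 4 vertices and 4 edges, delete both glued faces → V=34, E=83, F=51.
Check: V − E + F = 34 − 83 + 51 = 2.

83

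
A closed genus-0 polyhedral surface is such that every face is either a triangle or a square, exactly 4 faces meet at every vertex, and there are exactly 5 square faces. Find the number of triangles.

8

Let x be the number of triangles; then F = 5 + x.
Edge–face incidences: 2E = 4·5 + 3·x = 20 + 3x.
Every vertex has degree 4, so 4V = 2E.
Euler: V − E + F = 2 ⇒ (2E)/4 − E + (5 + x) = 2.
Multiply by 8: 2·(2E) − 4·(2E) + 8·(5 + x) = 16, i.e. 40 + 8x − 2·(20 + 3x) = 16.
Collecting terms: 2x = 16, so x = 8.
Then 2E = 20 + 3·8 = 44, so E = 22, V = 2E/4 = 11, F = 5 + 8 = 13.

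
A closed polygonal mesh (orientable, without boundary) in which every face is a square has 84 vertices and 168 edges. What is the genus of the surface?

Every face is a square and each edge borders two faces, so 4F = 2·168, giving F = 84.
χ = V − E + F = 84 − 168 + 84 = 0.
For a closed orientable surface χ = 2 − 2g, so g = (2 − (0))/2 = 1.

1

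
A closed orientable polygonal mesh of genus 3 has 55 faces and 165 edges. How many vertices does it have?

106

For a closed orientable surface of genus 3, χ = 2 − 2·3 = -4.
V = -4 + E − F = -4 + 165 − 55 = 106.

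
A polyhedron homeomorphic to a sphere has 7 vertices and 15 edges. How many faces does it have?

Here V − E + F = 2.
F = 2 − V + E = 2 − 7 + 15 = 10.

10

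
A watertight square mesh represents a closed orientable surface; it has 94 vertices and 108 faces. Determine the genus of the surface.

Every face is a square, so 2E = 4·108 = 432, giving E = 216.
χ = V − E + F = 94 − 216 + 108 = -14.
For a closed orientable surface χ = 2 − 2g, so g = (2 − (-14))/2 = 8.

8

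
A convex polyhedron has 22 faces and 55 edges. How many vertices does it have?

35

Here V − E + F = 2.
V = 2 + E − F = 2 + 55 − 22 = 35.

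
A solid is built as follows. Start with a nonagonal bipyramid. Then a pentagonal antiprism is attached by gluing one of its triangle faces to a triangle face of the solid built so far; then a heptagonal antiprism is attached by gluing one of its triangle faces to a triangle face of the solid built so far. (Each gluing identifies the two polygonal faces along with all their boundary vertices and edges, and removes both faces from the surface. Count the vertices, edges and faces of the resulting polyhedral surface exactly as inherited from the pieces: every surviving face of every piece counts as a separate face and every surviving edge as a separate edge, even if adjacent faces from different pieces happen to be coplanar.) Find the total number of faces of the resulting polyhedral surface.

42

A nonagonal bipyramid: V=11, E=27, F=18.
Attach a pentagonal antiprism (V=10, E=20, F=12) along a 3-gon: merge 3 vertices and 3 edges, delete both glued faces → V=18, E=44, F=28.
Attach a heptagonal antiprism (V=14, E=28, F=16) along a 3-gon: merge 3 vertices and 3 edges, delete both glued faces → V=29, E=69, F=42.
Check: V − E + F = 29 − 69 + 42 = 2.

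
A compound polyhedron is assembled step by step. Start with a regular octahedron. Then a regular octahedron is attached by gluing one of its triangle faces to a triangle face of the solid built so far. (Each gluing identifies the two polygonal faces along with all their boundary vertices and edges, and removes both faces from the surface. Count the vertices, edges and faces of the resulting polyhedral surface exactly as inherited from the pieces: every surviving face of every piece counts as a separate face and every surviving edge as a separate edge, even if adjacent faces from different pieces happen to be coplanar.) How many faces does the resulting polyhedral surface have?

A regular octahedron: V=6, E=12, F=8.
Attach a regular octahedron (V=6, E=12, F=8) along a 3-gon: merge 3 vertices and 3 edges, delete both glued faces → V=9, E=21, F=14.
Check: V − E + F = 9 − 21 + 14 = 2.

14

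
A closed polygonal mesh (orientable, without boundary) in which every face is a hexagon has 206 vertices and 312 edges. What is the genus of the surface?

2

Every face is a hexagon and each edge borders two faces, so 6F = 2·312, giving F = 104.
χ = V − E + F = 206 − 312 + 104 = -2.
For a closed orientable surface χ = 2 − 2g, so g = (2 − (-2))/2 = 2.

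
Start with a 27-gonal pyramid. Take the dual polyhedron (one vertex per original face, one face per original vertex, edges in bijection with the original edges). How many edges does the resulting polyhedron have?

54

The base solid has V = 28, E = 54, F = 28.
The dual swaps V and F and preserves E: V′ = F = 28, E′ = E = 54, F′ = V = 28.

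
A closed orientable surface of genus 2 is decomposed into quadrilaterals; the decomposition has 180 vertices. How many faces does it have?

182

χ = 2 − 2·2 = -2, and every face is a square so 4F = 2E.
V − E + F = -2 with E = 4F/2 gives 180 − (4/2 − 1)·F = -2, so F = 182 and E = 364.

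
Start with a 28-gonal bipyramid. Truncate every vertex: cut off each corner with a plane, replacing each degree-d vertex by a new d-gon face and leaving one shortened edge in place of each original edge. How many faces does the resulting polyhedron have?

The base solid has V = 30, E = 84, F = 56.
Truncation replaces each original edge-end by a new vertex, so V′ = 2E = 168.
Each original edge survives, and each old vertex of degree d contributes d new edges; summing degrees gives Σd = 2E, so E′ = E + 2E = 3E = 252.
Each original face survives and each original vertex becomes one new face: F′ = F + V = 86.

86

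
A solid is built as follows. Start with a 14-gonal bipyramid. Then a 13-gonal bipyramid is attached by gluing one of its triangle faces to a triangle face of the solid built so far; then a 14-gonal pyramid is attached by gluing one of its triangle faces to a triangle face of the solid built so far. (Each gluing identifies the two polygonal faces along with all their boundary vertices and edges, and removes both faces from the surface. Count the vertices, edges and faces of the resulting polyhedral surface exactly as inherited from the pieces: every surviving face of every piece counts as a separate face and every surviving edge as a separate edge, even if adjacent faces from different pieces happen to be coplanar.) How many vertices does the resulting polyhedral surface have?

40

A 14-gonal bipyramid: V=16, E=42, F=28.
Attach a 13-gonal bipyramid (V=15, E=39, F=26) along a 3-gon: merge 3 vertices and 3 edges, delete both glued faces → V=28, E=78, F=52.
Attach a 14-gonal pyramid (V=15, E=28, F=15) along a 3-gon: merge 3 vertices and 3 edges, delete both glued faces → V=40, E=103, F=65.
Check: V − E + F = 40 − 103 + 65 = 2.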